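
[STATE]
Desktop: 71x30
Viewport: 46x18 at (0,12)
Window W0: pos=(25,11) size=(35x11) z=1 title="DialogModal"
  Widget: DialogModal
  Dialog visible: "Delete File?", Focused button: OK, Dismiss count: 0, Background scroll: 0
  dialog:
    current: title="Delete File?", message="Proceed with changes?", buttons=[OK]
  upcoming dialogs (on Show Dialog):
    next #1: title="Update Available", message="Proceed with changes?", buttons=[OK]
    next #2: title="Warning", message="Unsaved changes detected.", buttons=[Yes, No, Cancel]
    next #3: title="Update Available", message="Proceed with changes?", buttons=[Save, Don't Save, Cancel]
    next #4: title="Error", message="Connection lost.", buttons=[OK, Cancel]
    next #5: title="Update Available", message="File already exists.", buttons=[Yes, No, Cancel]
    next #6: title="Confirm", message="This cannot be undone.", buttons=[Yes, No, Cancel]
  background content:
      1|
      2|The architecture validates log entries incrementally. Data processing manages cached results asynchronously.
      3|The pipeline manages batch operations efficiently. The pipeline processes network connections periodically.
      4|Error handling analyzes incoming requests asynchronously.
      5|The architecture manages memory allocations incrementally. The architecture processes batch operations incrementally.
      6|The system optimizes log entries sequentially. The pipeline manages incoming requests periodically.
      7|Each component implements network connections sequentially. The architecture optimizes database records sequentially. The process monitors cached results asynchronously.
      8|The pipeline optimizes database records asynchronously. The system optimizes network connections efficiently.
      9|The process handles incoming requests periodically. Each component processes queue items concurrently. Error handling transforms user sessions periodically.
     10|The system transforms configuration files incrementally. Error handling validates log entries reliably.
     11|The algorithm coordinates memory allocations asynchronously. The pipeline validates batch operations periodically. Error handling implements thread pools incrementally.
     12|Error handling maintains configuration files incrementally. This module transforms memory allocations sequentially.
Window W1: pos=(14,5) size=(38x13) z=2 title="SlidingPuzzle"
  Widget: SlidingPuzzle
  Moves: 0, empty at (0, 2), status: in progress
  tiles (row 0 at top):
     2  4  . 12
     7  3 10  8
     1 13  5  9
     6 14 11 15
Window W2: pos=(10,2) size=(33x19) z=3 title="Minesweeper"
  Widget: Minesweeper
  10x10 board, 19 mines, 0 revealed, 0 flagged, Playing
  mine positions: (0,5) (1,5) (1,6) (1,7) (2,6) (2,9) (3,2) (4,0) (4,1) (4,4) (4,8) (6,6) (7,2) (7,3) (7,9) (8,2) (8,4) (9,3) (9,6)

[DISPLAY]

          ┃■■■■■■■■■■                     ┃   
          ┃■■■■■■■■■■                     ┃   
          ┃■■■■■■■■■■                     ┃   
          ┃                               ┃   
          ┃                               ┃   
          ┃                               ┃━━━
          ┃                               ┃K] 
          ┃                               ┃───
          ┗━━━━━━━━━━━━━━━━━━━━━━━━━━━━━━━┛ple
                         ┗━━━━━━━━━━━━━━━━━━━━
                                              
                                              
                                              
                                              
                                              
                                              
                                              
                                              


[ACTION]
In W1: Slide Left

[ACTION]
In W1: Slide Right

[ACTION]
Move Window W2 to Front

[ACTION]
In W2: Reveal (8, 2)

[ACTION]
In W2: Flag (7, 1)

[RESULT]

          ┃■■✹✹■■■■■✹                     ┃   
          ┃■■✹■✹■■■■■                     ┃   
          ┃■■■✹■■✹■■■                     ┃   
          ┃                               ┃   
          ┃                               ┃   
          ┃                               ┃━━━
          ┃                               ┃K] 
          ┃                               ┃───
          ┗━━━━━━━━━━━━━━━━━━━━━━━━━━━━━━━┛ple
                         ┗━━━━━━━━━━━━━━━━━━━━
                                              
                                              
                                              
                                              
                                              
                                              
                                              
                                              


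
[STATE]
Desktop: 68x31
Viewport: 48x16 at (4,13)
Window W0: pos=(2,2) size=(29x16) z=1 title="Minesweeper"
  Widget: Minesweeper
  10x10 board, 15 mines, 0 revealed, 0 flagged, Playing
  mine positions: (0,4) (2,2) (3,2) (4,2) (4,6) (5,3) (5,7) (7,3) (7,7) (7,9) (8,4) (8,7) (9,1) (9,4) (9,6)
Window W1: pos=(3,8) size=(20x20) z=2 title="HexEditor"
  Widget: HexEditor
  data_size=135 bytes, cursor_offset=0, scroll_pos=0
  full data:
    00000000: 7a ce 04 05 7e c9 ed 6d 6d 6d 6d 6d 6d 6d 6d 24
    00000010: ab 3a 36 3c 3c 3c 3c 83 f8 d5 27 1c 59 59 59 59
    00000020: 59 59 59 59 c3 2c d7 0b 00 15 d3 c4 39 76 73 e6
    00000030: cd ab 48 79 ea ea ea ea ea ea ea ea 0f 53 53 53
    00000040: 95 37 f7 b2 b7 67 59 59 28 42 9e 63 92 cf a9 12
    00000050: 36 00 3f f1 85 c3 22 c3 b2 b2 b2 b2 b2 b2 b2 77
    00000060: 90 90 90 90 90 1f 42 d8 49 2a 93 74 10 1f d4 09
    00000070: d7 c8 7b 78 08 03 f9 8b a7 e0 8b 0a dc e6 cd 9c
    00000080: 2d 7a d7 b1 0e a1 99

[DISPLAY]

00000020  59 59 59┃       ┃                     
00000030  cd ab 48┃       ┃                     
00000040  95 37 f7┃       ┃                     
00000050  36 00 3f┃       ┃                     
00000060  90 90 90┃━━━━━━━┛                     
00000070  d7 c8 7b┃                             
00000080  2d 7a d7┃                             
                  ┃                             
                  ┃                             
                  ┃                             
                  ┃                             
                  ┃                             
                  ┃                             
                  ┃                             
━━━━━━━━━━━━━━━━━━┛                             
                                                


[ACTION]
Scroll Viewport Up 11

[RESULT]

━━━━━━━━━━━━━━━━━━━━━━━━━━┓                     
Minesweeper               ┃                     
──────────────────────────┨                     
■■■■■■■■■                 ┃                     
■■■■■■■■■                 ┃                     
■■■■■■■■■                 ┃                     
━━━━━━━━━━━━━━━━━━┓       ┃                     
 HexEditor        ┃       ┃                     
──────────────────┨       ┃                     
00000000  7A ce 04┃       ┃                     
00000010  ab 3a 36┃       ┃                     
00000020  59 59 59┃       ┃                     
00000030  cd ab 48┃       ┃                     
00000040  95 37 f7┃       ┃                     
00000050  36 00 3f┃       ┃                     
00000060  90 90 90┃━━━━━━━┛                     


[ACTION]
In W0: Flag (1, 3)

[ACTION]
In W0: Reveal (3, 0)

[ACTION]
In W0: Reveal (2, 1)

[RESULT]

━━━━━━━━━━━━━━━━━━━━━━━━━━┓                     
Minesweeper               ┃                     
──────────────────────────┨                     
  1■■■■■■                 ┃                     
112■■■■■■                 ┃                     
2■■■■■■■■                 ┃                     
━━━━━━━━━━━━━━━━━━┓       ┃                     
 HexEditor        ┃       ┃                     
──────────────────┨       ┃                     
00000000  7A ce 04┃       ┃                     
00000010  ab 3a 36┃       ┃                     
00000020  59 59 59┃       ┃                     
00000030  cd ab 48┃       ┃                     
00000040  95 37 f7┃       ┃                     
00000050  36 00 3f┃       ┃                     
00000060  90 90 90┃━━━━━━━┛                     


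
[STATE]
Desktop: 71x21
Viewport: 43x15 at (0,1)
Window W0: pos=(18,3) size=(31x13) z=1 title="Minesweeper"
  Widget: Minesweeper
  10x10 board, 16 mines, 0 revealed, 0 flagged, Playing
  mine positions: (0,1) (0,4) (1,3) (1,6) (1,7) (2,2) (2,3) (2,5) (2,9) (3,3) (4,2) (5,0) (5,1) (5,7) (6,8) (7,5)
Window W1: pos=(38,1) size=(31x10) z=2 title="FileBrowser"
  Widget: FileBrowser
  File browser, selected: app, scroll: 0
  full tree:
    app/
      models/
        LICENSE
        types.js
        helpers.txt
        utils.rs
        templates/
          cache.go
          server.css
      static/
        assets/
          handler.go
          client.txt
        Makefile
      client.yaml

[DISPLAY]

                                      ┏━━━━
                                      ┃ Fil
                  ┏━━━━━━━━━━━━━━━━━━━┠────
                  ┃ Minesweeper       ┃> [-
                  ┠───────────────────┃    
                  ┃■■■■■■■■■■         ┃    
                  ┃■■■■■■■■■■         ┃    
                  ┃■■■■■■■■■■         ┃    
                  ┃■■■■■■■■■■         ┃    
                  ┃■■■■■■■■■■         ┗━━━━
                  ┃■■■■■■■■■■              
                  ┃■■■■■■■■■■              
                  ┃■■■■■■■■■■              
                  ┃■■■■■■■■■■              
                  ┗━━━━━━━━━━━━━━━━━━━━━━━━


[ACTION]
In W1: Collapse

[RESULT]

                                      ┏━━━━
                                      ┃ Fil
                  ┏━━━━━━━━━━━━━━━━━━━┠────
                  ┃ Minesweeper       ┃> [+
                  ┠───────────────────┃    
                  ┃■■■■■■■■■■         ┃    
                  ┃■■■■■■■■■■         ┃    
                  ┃■■■■■■■■■■         ┃    
                  ┃■■■■■■■■■■         ┃    
                  ┃■■■■■■■■■■         ┗━━━━
                  ┃■■■■■■■■■■              
                  ┃■■■■■■■■■■              
                  ┃■■■■■■■■■■              
                  ┃■■■■■■■■■■              
                  ┗━━━━━━━━━━━━━━━━━━━━━━━━


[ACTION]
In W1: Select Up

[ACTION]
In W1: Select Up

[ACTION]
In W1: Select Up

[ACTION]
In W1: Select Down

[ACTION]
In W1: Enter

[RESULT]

                                      ┏━━━━
                                      ┃ Fil
                  ┏━━━━━━━━━━━━━━━━━━━┠────
                  ┃ Minesweeper       ┃> [-
                  ┠───────────────────┃    
                  ┃■■■■■■■■■■         ┃    
                  ┃■■■■■■■■■■         ┃    
                  ┃■■■■■■■■■■         ┃    
                  ┃■■■■■■■■■■         ┃    
                  ┃■■■■■■■■■■         ┗━━━━
                  ┃■■■■■■■■■■              
                  ┃■■■■■■■■■■              
                  ┃■■■■■■■■■■              
                  ┃■■■■■■■■■■              
                  ┗━━━━━━━━━━━━━━━━━━━━━━━━


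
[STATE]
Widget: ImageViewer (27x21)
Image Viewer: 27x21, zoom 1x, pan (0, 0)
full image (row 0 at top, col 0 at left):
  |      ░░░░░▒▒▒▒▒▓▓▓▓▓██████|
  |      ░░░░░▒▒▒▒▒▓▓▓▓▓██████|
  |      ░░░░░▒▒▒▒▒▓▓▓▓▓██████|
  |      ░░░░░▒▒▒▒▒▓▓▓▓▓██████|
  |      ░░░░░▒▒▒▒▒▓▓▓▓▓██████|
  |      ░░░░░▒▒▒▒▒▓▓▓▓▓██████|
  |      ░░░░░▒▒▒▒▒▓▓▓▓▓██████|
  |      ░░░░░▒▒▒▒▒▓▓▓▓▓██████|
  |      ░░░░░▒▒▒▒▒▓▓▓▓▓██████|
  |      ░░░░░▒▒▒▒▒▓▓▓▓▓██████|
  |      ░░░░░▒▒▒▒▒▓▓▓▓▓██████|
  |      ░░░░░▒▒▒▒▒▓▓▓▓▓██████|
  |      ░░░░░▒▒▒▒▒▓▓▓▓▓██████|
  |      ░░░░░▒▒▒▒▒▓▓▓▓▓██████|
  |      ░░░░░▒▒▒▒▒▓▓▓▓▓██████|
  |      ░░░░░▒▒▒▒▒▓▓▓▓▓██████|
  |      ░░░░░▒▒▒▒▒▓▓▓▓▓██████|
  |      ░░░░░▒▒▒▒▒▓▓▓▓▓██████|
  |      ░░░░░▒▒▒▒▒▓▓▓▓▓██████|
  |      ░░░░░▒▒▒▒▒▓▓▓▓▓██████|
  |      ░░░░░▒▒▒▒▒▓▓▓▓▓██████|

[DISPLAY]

      ░░░░░▒▒▒▒▒▓▓▓▓▓██████
      ░░░░░▒▒▒▒▒▓▓▓▓▓██████
      ░░░░░▒▒▒▒▒▓▓▓▓▓██████
      ░░░░░▒▒▒▒▒▓▓▓▓▓██████
      ░░░░░▒▒▒▒▒▓▓▓▓▓██████
      ░░░░░▒▒▒▒▒▓▓▓▓▓██████
      ░░░░░▒▒▒▒▒▓▓▓▓▓██████
      ░░░░░▒▒▒▒▒▓▓▓▓▓██████
      ░░░░░▒▒▒▒▒▓▓▓▓▓██████
      ░░░░░▒▒▒▒▒▓▓▓▓▓██████
      ░░░░░▒▒▒▒▒▓▓▓▓▓██████
      ░░░░░▒▒▒▒▒▓▓▓▓▓██████
      ░░░░░▒▒▒▒▒▓▓▓▓▓██████
      ░░░░░▒▒▒▒▒▓▓▓▓▓██████
      ░░░░░▒▒▒▒▒▓▓▓▓▓██████
      ░░░░░▒▒▒▒▒▓▓▓▓▓██████
      ░░░░░▒▒▒▒▒▓▓▓▓▓██████
      ░░░░░▒▒▒▒▒▓▓▓▓▓██████
      ░░░░░▒▒▒▒▒▓▓▓▓▓██████
      ░░░░░▒▒▒▒▒▓▓▓▓▓██████
      ░░░░░▒▒▒▒▒▓▓▓▓▓██████


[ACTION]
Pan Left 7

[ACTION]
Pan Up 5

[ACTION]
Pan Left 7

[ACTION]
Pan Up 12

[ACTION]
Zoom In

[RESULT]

            ░░░░░░░░░░▒▒▒▒▒
            ░░░░░░░░░░▒▒▒▒▒
            ░░░░░░░░░░▒▒▒▒▒
            ░░░░░░░░░░▒▒▒▒▒
            ░░░░░░░░░░▒▒▒▒▒
            ░░░░░░░░░░▒▒▒▒▒
            ░░░░░░░░░░▒▒▒▒▒
            ░░░░░░░░░░▒▒▒▒▒
            ░░░░░░░░░░▒▒▒▒▒
            ░░░░░░░░░░▒▒▒▒▒
            ░░░░░░░░░░▒▒▒▒▒
            ░░░░░░░░░░▒▒▒▒▒
            ░░░░░░░░░░▒▒▒▒▒
            ░░░░░░░░░░▒▒▒▒▒
            ░░░░░░░░░░▒▒▒▒▒
            ░░░░░░░░░░▒▒▒▒▒
            ░░░░░░░░░░▒▒▒▒▒
            ░░░░░░░░░░▒▒▒▒▒
            ░░░░░░░░░░▒▒▒▒▒
            ░░░░░░░░░░▒▒▒▒▒
            ░░░░░░░░░░▒▒▒▒▒


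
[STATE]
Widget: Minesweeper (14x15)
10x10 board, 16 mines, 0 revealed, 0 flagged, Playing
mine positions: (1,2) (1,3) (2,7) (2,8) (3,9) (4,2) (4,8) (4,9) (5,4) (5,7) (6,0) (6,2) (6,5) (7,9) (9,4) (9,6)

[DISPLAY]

■■■■■■■■■■    
■■■■■■■■■■    
■■■■■■■■■■    
■■■■■■■■■■    
■■■■■■■■■■    
■■■■■■■■■■    
■■■■■■■■■■    
■■■■■■■■■■    
■■■■■■■■■■    
■■■■■■■■■■    
              
              
              
              
              


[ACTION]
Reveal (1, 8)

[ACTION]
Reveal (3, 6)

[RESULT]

■■■■■■■■■■    
■■■■■■■■2■    
■■■■■■■■■■    
■■■■■■1■■■    
■■■■■■■■■■    
■■■■■■■■■■    
■■■■■■■■■■    
■■■■■■■■■■    
■■■■■■■■■■    
■■■■■■■■■■    
              
              
              
              
              


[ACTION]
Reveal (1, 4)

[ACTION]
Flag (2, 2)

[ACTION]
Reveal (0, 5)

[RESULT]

■■■■1         
■■■■1 1221    
■■⚑21 1■■■    
■■■1  1■■■    
■■■2111■■■    
■■■■■■■■■■    
■■■■■■■■■■    
■■■■■■■■■■    
■■■■■■■■■■    
■■■■■■■■■■    
              
              
              
              
              


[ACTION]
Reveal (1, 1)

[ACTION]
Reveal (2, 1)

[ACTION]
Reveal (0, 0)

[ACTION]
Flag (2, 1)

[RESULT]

 1■■1         
 1■■1 1221    
 1⚑21 1■■■    
 1■1  1■■■    
 1■2111■■■    
13■■■■■■■■    
■■■■■■■■■■    
■■■■■■■■■■    
■■■■■■■■■■    
■■■■■■■■■■    
              
              
              
              
              


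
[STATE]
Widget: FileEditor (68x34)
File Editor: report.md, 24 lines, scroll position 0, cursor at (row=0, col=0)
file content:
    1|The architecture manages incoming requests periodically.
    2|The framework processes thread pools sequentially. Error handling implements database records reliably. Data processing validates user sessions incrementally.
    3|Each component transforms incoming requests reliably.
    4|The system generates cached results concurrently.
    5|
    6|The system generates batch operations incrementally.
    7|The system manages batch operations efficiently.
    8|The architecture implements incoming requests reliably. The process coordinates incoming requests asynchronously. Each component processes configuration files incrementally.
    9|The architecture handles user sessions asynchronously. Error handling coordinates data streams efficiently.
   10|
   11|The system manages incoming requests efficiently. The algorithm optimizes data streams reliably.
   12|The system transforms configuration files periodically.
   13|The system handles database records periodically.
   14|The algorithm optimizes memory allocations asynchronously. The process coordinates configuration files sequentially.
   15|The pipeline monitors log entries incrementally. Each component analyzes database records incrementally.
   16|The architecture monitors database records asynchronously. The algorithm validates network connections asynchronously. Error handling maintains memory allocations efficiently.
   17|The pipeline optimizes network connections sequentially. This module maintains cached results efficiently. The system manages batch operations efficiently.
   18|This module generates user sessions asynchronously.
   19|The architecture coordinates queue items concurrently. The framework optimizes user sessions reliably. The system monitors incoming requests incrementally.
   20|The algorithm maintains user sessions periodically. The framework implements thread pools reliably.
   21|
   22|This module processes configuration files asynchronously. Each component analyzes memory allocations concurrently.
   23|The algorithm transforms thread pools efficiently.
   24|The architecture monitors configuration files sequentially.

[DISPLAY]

█he architecture manages incoming requests periodically.           ▲
The framework processes thread pools sequentially. Error handling i█
Each component transforms incoming requests reliably.              ░
The system generates cached results concurrently.                  ░
                                                                   ░
The system generates batch operations incrementally.               ░
The system manages batch operations efficiently.                   ░
The architecture implements incoming requests reliably. The process░
The architecture handles user sessions asynchronously. Error handli░
                                                                   ░
The system manages incoming requests efficiently. The algorithm opt░
The system transforms configuration files periodically.            ░
The system handles database records periodically.                  ░
The algorithm optimizes memory allocations asynchronously. The proc░
The pipeline monitors log entries incrementally. Each component ana░
The architecture monitors database records asynchronously. The algo░
The pipeline optimizes network connections sequentially. This modul░
This module generates user sessions asynchronously.                ░
The architecture coordinates queue items concurrently. The framewor░
The algorithm maintains user sessions periodically. The framework i░
                                                                   ░
This module processes configuration files asynchronously. Each comp░
The algorithm transforms thread pools efficiently.                 ░
The architecture monitors configuration files sequentially.        ░
                                                                   ░
                                                                   ░
                                                                   ░
                                                                   ░
                                                                   ░
                                                                   ░
                                                                   ░
                                                                   ░
                                                                   ░
                                                                   ▼


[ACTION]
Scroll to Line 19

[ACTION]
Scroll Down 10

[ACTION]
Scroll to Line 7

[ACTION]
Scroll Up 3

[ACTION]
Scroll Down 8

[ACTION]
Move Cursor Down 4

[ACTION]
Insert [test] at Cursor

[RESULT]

The architecture manages incoming requests periodically.           ▲
The framework processes thread pools sequentially. Error handling i█
Each component transforms incoming requests reliably.              ░
The system generates cached results concurrently.                  ░
test█                                                              ░
The system generates batch operations incrementally.               ░
The system manages batch operations efficiently.                   ░
The architecture implements incoming requests reliably. The process░
The architecture handles user sessions asynchronously. Error handli░
                                                                   ░
The system manages incoming requests efficiently. The algorithm opt░
The system transforms configuration files periodically.            ░
The system handles database records periodically.                  ░
The algorithm optimizes memory allocations asynchronously. The proc░
The pipeline monitors log entries incrementally. Each component ana░
The architecture monitors database records asynchronously. The algo░
The pipeline optimizes network connections sequentially. This modul░
This module generates user sessions asynchronously.                ░
The architecture coordinates queue items concurrently. The framewor░
The algorithm maintains user sessions periodically. The framework i░
                                                                   ░
This module processes configuration files asynchronously. Each comp░
The algorithm transforms thread pools efficiently.                 ░
The architecture monitors configuration files sequentially.        ░
                                                                   ░
                                                                   ░
                                                                   ░
                                                                   ░
                                                                   ░
                                                                   ░
                                                                   ░
                                                                   ░
                                                                   ░
                                                                   ▼


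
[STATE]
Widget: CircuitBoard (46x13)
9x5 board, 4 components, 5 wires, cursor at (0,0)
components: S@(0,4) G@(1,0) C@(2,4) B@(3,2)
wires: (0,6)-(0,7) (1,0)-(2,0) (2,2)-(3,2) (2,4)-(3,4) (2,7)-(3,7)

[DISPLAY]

   0 1 2 3 4 5 6 7 8                          
0  [.]              S       · ─ ·             
                                              
1   G                                         
    │                                         
2   ·       ·       C           ·             
            │       │           │             
3           B       ·           ·             
                                              
4                                             
Cursor: (0,0)                                 
                                              
                                              


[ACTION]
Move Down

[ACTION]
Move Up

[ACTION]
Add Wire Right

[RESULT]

   0 1 2 3 4 5 6 7 8                          
0  [.]─ ·           S       · ─ ·             
                                              
1   G                                         
    │                                         
2   ·       ·       C           ·             
            │       │           │             
3           B       ·           ·             
                                              
4                                             
Cursor: (0,0)                                 
                                              
                                              


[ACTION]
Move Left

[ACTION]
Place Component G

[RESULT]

   0 1 2 3 4 5 6 7 8                          
0  [G]─ ·           S       · ─ ·             
                                              
1   G                                         
    │                                         
2   ·       ·       C           ·             
            │       │           │             
3           B       ·           ·             
                                              
4                                             
Cursor: (0,0)                                 
                                              
                                              


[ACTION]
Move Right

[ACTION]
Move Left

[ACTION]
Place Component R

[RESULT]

   0 1 2 3 4 5 6 7 8                          
0  [R]─ ·           S       · ─ ·             
                                              
1   G                                         
    │                                         
2   ·       ·       C           ·             
            │       │           │             
3           B       ·           ·             
                                              
4                                             
Cursor: (0,0)                                 
                                              
                                              


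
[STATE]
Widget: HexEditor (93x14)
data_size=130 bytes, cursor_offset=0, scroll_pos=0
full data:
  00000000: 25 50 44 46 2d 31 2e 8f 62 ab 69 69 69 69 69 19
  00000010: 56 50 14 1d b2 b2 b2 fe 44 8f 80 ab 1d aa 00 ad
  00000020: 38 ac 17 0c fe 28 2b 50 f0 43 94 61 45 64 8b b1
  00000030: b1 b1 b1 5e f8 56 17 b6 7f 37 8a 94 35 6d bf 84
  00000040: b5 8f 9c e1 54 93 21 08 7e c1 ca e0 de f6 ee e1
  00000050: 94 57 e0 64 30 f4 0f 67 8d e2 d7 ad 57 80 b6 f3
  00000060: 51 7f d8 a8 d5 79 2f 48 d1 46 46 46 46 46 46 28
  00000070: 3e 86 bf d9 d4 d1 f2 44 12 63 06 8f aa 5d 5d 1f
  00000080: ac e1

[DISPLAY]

00000000  25 50 44 46 2d 31 2e 8f  62 ab 69 69 69 69 69 19  |%PDF-1..b.iiiii.|               
00000010  56 50 14 1d b2 b2 b2 fe  44 8f 80 ab 1d aa 00 ad  |VP......D.......|               
00000020  38 ac 17 0c fe 28 2b 50  f0 43 94 61 45 64 8b b1  |8....(+P.C.aEd..|               
00000030  b1 b1 b1 5e f8 56 17 b6  7f 37 8a 94 35 6d bf 84  |...^.V...7..5m..|               
00000040  b5 8f 9c e1 54 93 21 08  7e c1 ca e0 de f6 ee e1  |....T.!.~.......|               
00000050  94 57 e0 64 30 f4 0f 67  8d e2 d7 ad 57 80 b6 f3  |.W.d0..g....W...|               
00000060  51 7f d8 a8 d5 79 2f 48  d1 46 46 46 46 46 46 28  |Q....y/H.FFFFFF(|               
00000070  3e 86 bf d9 d4 d1 f2 44  12 63 06 8f aa 5d 5d 1f  |>......D.c...]].|               
00000080  ac e1                                             |..              |               
                                                                                             
                                                                                             
                                                                                             
                                                                                             
                                                                                             


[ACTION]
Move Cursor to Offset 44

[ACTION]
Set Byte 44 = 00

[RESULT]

00000000  25 50 44 46 2d 31 2e 8f  62 ab 69 69 69 69 69 19  |%PDF-1..b.iiiii.|               
00000010  56 50 14 1d b2 b2 b2 fe  44 8f 80 ab 1d aa 00 ad  |VP......D.......|               
00000020  38 ac 17 0c fe 28 2b 50  f0 43 94 61 00 64 8b b1  |8....(+P.C.a.d..|               
00000030  b1 b1 b1 5e f8 56 17 b6  7f 37 8a 94 35 6d bf 84  |...^.V...7..5m..|               
00000040  b5 8f 9c e1 54 93 21 08  7e c1 ca e0 de f6 ee e1  |....T.!.~.......|               
00000050  94 57 e0 64 30 f4 0f 67  8d e2 d7 ad 57 80 b6 f3  |.W.d0..g....W...|               
00000060  51 7f d8 a8 d5 79 2f 48  d1 46 46 46 46 46 46 28  |Q....y/H.FFFFFF(|               
00000070  3e 86 bf d9 d4 d1 f2 44  12 63 06 8f aa 5d 5d 1f  |>......D.c...]].|               
00000080  ac e1                                             |..              |               
                                                                                             
                                                                                             
                                                                                             
                                                                                             
                                                                                             


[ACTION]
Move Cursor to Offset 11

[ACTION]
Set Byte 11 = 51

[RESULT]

00000000  25 50 44 46 2d 31 2e 8f  62 ab 69 51 69 69 69 19  |%PDF-1..b.iQiii.|               
00000010  56 50 14 1d b2 b2 b2 fe  44 8f 80 ab 1d aa 00 ad  |VP......D.......|               
00000020  38 ac 17 0c fe 28 2b 50  f0 43 94 61 00 64 8b b1  |8....(+P.C.a.d..|               
00000030  b1 b1 b1 5e f8 56 17 b6  7f 37 8a 94 35 6d bf 84  |...^.V...7..5m..|               
00000040  b5 8f 9c e1 54 93 21 08  7e c1 ca e0 de f6 ee e1  |....T.!.~.......|               
00000050  94 57 e0 64 30 f4 0f 67  8d e2 d7 ad 57 80 b6 f3  |.W.d0..g....W...|               
00000060  51 7f d8 a8 d5 79 2f 48  d1 46 46 46 46 46 46 28  |Q....y/H.FFFFFF(|               
00000070  3e 86 bf d9 d4 d1 f2 44  12 63 06 8f aa 5d 5d 1f  |>......D.c...]].|               
00000080  ac e1                                             |..              |               
                                                                                             
                                                                                             
                                                                                             
                                                                                             
                                                                                             


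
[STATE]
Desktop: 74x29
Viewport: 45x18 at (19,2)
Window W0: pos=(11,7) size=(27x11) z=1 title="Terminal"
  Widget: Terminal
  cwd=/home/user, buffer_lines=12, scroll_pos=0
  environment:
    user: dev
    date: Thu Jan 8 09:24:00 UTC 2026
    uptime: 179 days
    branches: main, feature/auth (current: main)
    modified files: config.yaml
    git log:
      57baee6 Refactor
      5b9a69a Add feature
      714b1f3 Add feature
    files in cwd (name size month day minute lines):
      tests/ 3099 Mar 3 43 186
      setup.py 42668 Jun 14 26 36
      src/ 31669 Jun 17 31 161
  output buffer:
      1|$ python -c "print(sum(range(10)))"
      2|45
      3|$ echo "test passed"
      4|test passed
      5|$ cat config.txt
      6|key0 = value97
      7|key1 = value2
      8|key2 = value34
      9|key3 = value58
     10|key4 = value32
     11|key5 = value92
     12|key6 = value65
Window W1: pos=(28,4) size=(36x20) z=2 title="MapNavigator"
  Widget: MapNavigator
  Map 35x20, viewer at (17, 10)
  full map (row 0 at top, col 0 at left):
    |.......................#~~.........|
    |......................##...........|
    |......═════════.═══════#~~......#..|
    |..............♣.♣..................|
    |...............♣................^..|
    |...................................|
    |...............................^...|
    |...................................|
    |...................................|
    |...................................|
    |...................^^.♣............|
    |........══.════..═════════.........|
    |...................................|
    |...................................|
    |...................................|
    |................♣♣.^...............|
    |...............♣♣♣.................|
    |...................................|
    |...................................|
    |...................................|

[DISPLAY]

                                             
                                             
         ┏━━━━━━━━━━━━━━━━━━━━━━━━━━━━━━━━━━┓
         ┃ MapNavigator                     ┃
         ┠──────────────────────────────────┨
━━━━━━━━━┃......═════════.═══════#~~......#.┃
al       ┃..............♣.♣.................┃
─────────┃...............♣................^.┃
n -c "pri┃..................................┃
         ┃...............................^..┃
"test pas┃..................................┃
ssed     ┃..................................┃
onfig.txt┃..................................┃
value97  ┃.................@.^^.♣...........┃
value2   ┃........══.════..═════════........┃
━━━━━━━━━┃..................................┃
         ┃..................................┃
         ┃..................................┃


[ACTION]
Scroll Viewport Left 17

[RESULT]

                                             
                                             
                          ┏━━━━━━━━━━━━━━━━━━
                          ┃ MapNavigator     
                          ┠──────────────────
         ┏━━━━━━━━━━━━━━━━┃......═════════.══
         ┃ Terminal       ┃..............♣.♣.
         ┠────────────────┃...............♣..
         ┃$ python -c "pri┃..................
         ┃45              ┃..................
         ┃$ echo "test pas┃..................
         ┃test passed     ┃..................
         ┃$ cat config.txt┃..................
         ┃key0 = value97  ┃.................@
         ┃key1 = value2   ┃........══.════..═
         ┗━━━━━━━━━━━━━━━━┃..................
                          ┃..................
                          ┃..................


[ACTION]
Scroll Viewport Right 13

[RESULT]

                                             
                                             
             ┏━━━━━━━━━━━━━━━━━━━━━━━━━━━━━━━
             ┃ MapNavigator                  
             ┠───────────────────────────────
━━━━━━━━━━━━━┃......═════════.═══════#~~.....
rminal       ┃..............♣.♣..............
─────────────┃...............♣...............
ython -c "pri┃...............................
             ┃...............................
cho "test pas┃...............................
t passed     ┃...............................
at config.txt┃...............................
0 = value97  ┃.................@.^^.♣........
1 = value2   ┃........══.════..═════════.....
━━━━━━━━━━━━━┃...............................
             ┃...............................
             ┃...............................


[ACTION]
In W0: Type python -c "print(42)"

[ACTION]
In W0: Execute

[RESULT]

                                             
                                             
             ┏━━━━━━━━━━━━━━━━━━━━━━━━━━━━━━━
             ┃ MapNavigator                  
             ┠───────────────────────────────
━━━━━━━━━━━━━┃......═════════.═══════#~~.....
rminal       ┃..............♣.♣..............
─────────────┃...............♣...............
3 = value58  ┃...............................
4 = value32  ┃...............................
5 = value92  ┃...............................
6 = value65  ┃...............................
ython -c "pri┃...............................
             ┃.................@.^^.♣........
             ┃........══.════..═════════.....
━━━━━━━━━━━━━┃...............................
             ┃...............................
             ┃...............................


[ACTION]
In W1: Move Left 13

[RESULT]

                                             
                                             
             ┏━━━━━━━━━━━━━━━━━━━━━━━━━━━━━━━
             ┃ MapNavigator                  
             ┠───────────────────────────────
━━━━━━━━━━━━━┃             ......═════════.══
rminal       ┃             ..............♣.♣.
─────────────┃             ...............♣..
3 = value58  ┃             ..................
4 = value32  ┃             ..................
5 = value92  ┃             ..................
6 = value65  ┃             ..................
ython -c "pri┃             ..................
             ┃             ....@.............
             ┃             ........══.════..═
━━━━━━━━━━━━━┃             ..................
             ┃             ..................
             ┃             ..................
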